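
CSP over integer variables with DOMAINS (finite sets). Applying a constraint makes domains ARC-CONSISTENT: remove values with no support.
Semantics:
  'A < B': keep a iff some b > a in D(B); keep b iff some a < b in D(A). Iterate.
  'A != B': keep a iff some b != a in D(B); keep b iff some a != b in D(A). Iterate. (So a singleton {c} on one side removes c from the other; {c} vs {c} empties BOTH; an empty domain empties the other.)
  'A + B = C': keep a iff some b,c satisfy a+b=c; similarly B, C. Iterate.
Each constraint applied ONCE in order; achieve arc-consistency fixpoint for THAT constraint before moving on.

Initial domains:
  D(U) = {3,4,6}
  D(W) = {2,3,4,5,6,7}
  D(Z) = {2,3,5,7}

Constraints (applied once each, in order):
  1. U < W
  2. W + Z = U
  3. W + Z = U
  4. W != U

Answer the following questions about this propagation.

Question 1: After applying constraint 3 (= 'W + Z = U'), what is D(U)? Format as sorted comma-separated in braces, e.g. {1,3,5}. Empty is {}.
Constraint 1 (U < W) on D(U)={3,4,6} D(W)={2,3,4,5,6,7}: W {2,3,4,5,6,7}->{4,5,6,7}
Constraint 2 (W + Z = U) on D(W)={4,5,6,7} D(Z)={2,3,5,7} D(U)={3,4,6}: W {4,5,6,7}->{4}; Z {2,3,5,7}->{2}; U {3,4,6}->{6}
Constraint 3 (W + Z = U) on D(W)={4} D(Z)={2} D(U)={6}: no change
So after constraint 3: D(U) = {6}

Answer: {6}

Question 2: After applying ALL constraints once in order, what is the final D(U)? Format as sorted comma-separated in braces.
Constraint 1 (U < W) on D(U)={3,4,6} D(W)={2,3,4,5,6,7}: W {2,3,4,5,6,7}->{4,5,6,7}
Constraint 2 (W + Z = U) on D(W)={4,5,6,7} D(Z)={2,3,5,7} D(U)={3,4,6}: W {4,5,6,7}->{4}; Z {2,3,5,7}->{2}; U {3,4,6}->{6}
Constraint 3 (W + Z = U) on D(W)={4} D(Z)={2} D(U)={6}: no change
Constraint 4 (W != U) on D(W)={4} D(U)={6}: no change
So after all 4 constraints: D(U) = {6}

Answer: {6}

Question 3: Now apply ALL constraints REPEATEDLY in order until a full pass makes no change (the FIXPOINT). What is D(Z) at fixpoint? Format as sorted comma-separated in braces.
Answer: {}

Derivation:
pass 0 (initial): D(Z)={2,3,5,7}
pass 1: U {3,4,6}->{6}; W {2,3,4,5,6,7}->{4}; Z {2,3,5,7}->{2}
pass 2: U {6}->{}; W {4}->{}; Z {2}->{}
pass 3: no change
Fixpoint after 3 passes: D(Z) = {}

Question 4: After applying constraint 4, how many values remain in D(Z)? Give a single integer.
Constraint 1 (U < W) on D(U)={3,4,6} D(W)={2,3,4,5,6,7}: W {2,3,4,5,6,7}->{4,5,6,7}
Constraint 2 (W + Z = U) on D(W)={4,5,6,7} D(Z)={2,3,5,7} D(U)={3,4,6}: W {4,5,6,7}->{4}; Z {2,3,5,7}->{2}; U {3,4,6}->{6}
Constraint 3 (W + Z = U) on D(W)={4} D(Z)={2} D(U)={6}: no change
Constraint 4 (W != U) on D(W)={4} D(U)={6}: no change
So after constraint 4: D(Z)={2}, size = 1

Answer: 1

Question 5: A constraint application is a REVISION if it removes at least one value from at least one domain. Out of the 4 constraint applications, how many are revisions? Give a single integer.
Answer: 2

Derivation:
Constraint 1 (U < W) on D(U)={3,4,6} D(W)={2,3,4,5,6,7}: W {2,3,4,5,6,7}->{4,5,6,7} => REVISION
Constraint 2 (W + Z = U) on D(W)={4,5,6,7} D(Z)={2,3,5,7} D(U)={3,4,6}: W {4,5,6,7}->{4}; Z {2,3,5,7}->{2}; U {3,4,6}->{6} => REVISION
Constraint 3 (W + Z = U) on D(W)={4} D(Z)={2} D(U)={6}: no change => not a revision
Constraint 4 (W != U) on D(W)={4} D(U)={6}: no change => not a revision
Total revisions = 2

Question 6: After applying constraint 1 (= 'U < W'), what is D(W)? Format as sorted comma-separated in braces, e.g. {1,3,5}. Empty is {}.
Constraint 1 (U < W) on D(U)={3,4,6} D(W)={2,3,4,5,6,7}: W {2,3,4,5,6,7}->{4,5,6,7}
So after constraint 1: D(W) = {4,5,6,7}

Answer: {4,5,6,7}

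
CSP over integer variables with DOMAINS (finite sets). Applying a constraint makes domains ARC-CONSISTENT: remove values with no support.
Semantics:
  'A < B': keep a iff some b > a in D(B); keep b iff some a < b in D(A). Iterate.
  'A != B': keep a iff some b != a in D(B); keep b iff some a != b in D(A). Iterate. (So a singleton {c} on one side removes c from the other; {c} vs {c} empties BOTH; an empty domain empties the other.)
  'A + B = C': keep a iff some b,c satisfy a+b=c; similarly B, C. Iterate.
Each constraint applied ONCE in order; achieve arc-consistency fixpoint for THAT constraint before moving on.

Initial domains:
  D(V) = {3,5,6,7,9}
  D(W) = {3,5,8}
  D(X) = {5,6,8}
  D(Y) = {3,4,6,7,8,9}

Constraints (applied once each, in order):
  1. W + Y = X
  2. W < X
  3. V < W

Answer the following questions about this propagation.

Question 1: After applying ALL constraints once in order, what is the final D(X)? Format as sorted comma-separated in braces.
Answer: {6,8}

Derivation:
Constraint 1 (W + Y = X) on D(W)={3,5,8} D(Y)={3,4,6,7,8,9} D(X)={5,6,8}: W {3,5,8}->{3,5}; Y {3,4,6,7,8,9}->{3}; X {5,6,8}->{6,8}
Constraint 2 (W < X) on D(W)={3,5} D(X)={6,8}: no change
Constraint 3 (V < W) on D(V)={3,5,6,7,9} D(W)={3,5}: V {3,5,6,7,9}->{3}; W {3,5}->{5}
So after all 3 constraints: D(X) = {6,8}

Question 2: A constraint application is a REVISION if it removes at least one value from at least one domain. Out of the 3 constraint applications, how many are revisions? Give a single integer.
Constraint 1 (W + Y = X) on D(W)={3,5,8} D(Y)={3,4,6,7,8,9} D(X)={5,6,8}: W {3,5,8}->{3,5}; Y {3,4,6,7,8,9}->{3}; X {5,6,8}->{6,8} => REVISION
Constraint 2 (W < X) on D(W)={3,5} D(X)={6,8}: no change => not a revision
Constraint 3 (V < W) on D(V)={3,5,6,7,9} D(W)={3,5}: V {3,5,6,7,9}->{3}; W {3,5}->{5} => REVISION
Total revisions = 2

Answer: 2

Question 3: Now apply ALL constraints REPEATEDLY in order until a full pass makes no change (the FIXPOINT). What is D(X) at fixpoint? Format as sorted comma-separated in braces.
pass 0 (initial): D(X)={5,6,8}
pass 1: V {3,5,6,7,9}->{3}; W {3,5,8}->{5}; X {5,6,8}->{6,8}; Y {3,4,6,7,8,9}->{3}
pass 2: X {6,8}->{8}
pass 3: no change
Fixpoint after 3 passes: D(X) = {8}

Answer: {8}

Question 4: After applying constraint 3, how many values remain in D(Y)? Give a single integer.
Constraint 1 (W + Y = X) on D(W)={3,5,8} D(Y)={3,4,6,7,8,9} D(X)={5,6,8}: W {3,5,8}->{3,5}; Y {3,4,6,7,8,9}->{3}; X {5,6,8}->{6,8}
Constraint 2 (W < X) on D(W)={3,5} D(X)={6,8}: no change
Constraint 3 (V < W) on D(V)={3,5,6,7,9} D(W)={3,5}: V {3,5,6,7,9}->{3}; W {3,5}->{5}
So after constraint 3: D(Y)={3}, size = 1

Answer: 1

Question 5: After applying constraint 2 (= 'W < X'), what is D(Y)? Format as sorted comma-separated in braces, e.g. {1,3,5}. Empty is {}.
Constraint 1 (W + Y = X) on D(W)={3,5,8} D(Y)={3,4,6,7,8,9} D(X)={5,6,8}: W {3,5,8}->{3,5}; Y {3,4,6,7,8,9}->{3}; X {5,6,8}->{6,8}
Constraint 2 (W < X) on D(W)={3,5} D(X)={6,8}: no change
So after constraint 2: D(Y) = {3}

Answer: {3}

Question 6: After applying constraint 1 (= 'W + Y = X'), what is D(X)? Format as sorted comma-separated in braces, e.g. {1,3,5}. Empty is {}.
Constraint 1 (W + Y = X) on D(W)={3,5,8} D(Y)={3,4,6,7,8,9} D(X)={5,6,8}: W {3,5,8}->{3,5}; Y {3,4,6,7,8,9}->{3}; X {5,6,8}->{6,8}
So after constraint 1: D(X) = {6,8}

Answer: {6,8}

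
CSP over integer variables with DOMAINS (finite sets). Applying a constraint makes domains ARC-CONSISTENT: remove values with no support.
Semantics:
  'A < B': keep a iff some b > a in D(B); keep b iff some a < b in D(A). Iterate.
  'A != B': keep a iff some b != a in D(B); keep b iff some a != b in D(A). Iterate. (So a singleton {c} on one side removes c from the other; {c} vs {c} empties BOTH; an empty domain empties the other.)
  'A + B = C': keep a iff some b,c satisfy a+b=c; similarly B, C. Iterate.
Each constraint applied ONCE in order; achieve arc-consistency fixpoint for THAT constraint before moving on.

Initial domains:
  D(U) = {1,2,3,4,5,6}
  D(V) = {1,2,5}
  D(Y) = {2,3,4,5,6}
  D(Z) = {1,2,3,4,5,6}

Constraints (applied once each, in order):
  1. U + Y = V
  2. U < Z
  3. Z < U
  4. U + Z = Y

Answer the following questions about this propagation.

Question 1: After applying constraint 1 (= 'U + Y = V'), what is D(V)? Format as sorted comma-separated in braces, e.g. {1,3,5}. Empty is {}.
Constraint 1 (U + Y = V) on D(U)={1,2,3,4,5,6} D(Y)={2,3,4,5,6} D(V)={1,2,5}: U {1,2,3,4,5,6}->{1,2,3}; Y {2,3,4,5,6}->{2,3,4}; V {1,2,5}->{5}
So after constraint 1: D(V) = {5}

Answer: {5}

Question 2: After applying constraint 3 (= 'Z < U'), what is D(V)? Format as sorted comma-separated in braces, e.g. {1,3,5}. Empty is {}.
Answer: {5}

Derivation:
Constraint 1 (U + Y = V) on D(U)={1,2,3,4,5,6} D(Y)={2,3,4,5,6} D(V)={1,2,5}: U {1,2,3,4,5,6}->{1,2,3}; Y {2,3,4,5,6}->{2,3,4}; V {1,2,5}->{5}
Constraint 2 (U < Z) on D(U)={1,2,3} D(Z)={1,2,3,4,5,6}: Z {1,2,3,4,5,6}->{2,3,4,5,6}
Constraint 3 (Z < U) on D(Z)={2,3,4,5,6} D(U)={1,2,3}: Z {2,3,4,5,6}->{2}; U {1,2,3}->{3}
So after constraint 3: D(V) = {5}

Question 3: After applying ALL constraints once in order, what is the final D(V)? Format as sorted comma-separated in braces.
Constraint 1 (U + Y = V) on D(U)={1,2,3,4,5,6} D(Y)={2,3,4,5,6} D(V)={1,2,5}: U {1,2,3,4,5,6}->{1,2,3}; Y {2,3,4,5,6}->{2,3,4}; V {1,2,5}->{5}
Constraint 2 (U < Z) on D(U)={1,2,3} D(Z)={1,2,3,4,5,6}: Z {1,2,3,4,5,6}->{2,3,4,5,6}
Constraint 3 (Z < U) on D(Z)={2,3,4,5,6} D(U)={1,2,3}: Z {2,3,4,5,6}->{2}; U {1,2,3}->{3}
Constraint 4 (U + Z = Y) on D(U)={3} D(Z)={2} D(Y)={2,3,4}: U {3}->{}; Z {2}->{}; Y {2,3,4}->{}
So after all 4 constraints: D(V) = {5}

Answer: {5}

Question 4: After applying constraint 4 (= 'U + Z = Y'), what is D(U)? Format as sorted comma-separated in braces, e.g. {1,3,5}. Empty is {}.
Answer: {}

Derivation:
Constraint 1 (U + Y = V) on D(U)={1,2,3,4,5,6} D(Y)={2,3,4,5,6} D(V)={1,2,5}: U {1,2,3,4,5,6}->{1,2,3}; Y {2,3,4,5,6}->{2,3,4}; V {1,2,5}->{5}
Constraint 2 (U < Z) on D(U)={1,2,3} D(Z)={1,2,3,4,5,6}: Z {1,2,3,4,5,6}->{2,3,4,5,6}
Constraint 3 (Z < U) on D(Z)={2,3,4,5,6} D(U)={1,2,3}: Z {2,3,4,5,6}->{2}; U {1,2,3}->{3}
Constraint 4 (U + Z = Y) on D(U)={3} D(Z)={2} D(Y)={2,3,4}: U {3}->{}; Z {2}->{}; Y {2,3,4}->{}
So after constraint 4: D(U) = {}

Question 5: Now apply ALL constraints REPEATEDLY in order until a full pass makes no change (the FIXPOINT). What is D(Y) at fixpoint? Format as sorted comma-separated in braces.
Answer: {}

Derivation:
pass 0 (initial): D(Y)={2,3,4,5,6}
pass 1: U {1,2,3,4,5,6}->{}; V {1,2,5}->{5}; Y {2,3,4,5,6}->{}; Z {1,2,3,4,5,6}->{}
pass 2: V {5}->{}
pass 3: no change
Fixpoint after 3 passes: D(Y) = {}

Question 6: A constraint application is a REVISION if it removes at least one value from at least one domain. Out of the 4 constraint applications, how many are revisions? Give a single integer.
Answer: 4

Derivation:
Constraint 1 (U + Y = V) on D(U)={1,2,3,4,5,6} D(Y)={2,3,4,5,6} D(V)={1,2,5}: U {1,2,3,4,5,6}->{1,2,3}; Y {2,3,4,5,6}->{2,3,4}; V {1,2,5}->{5} => REVISION
Constraint 2 (U < Z) on D(U)={1,2,3} D(Z)={1,2,3,4,5,6}: Z {1,2,3,4,5,6}->{2,3,4,5,6} => REVISION
Constraint 3 (Z < U) on D(Z)={2,3,4,5,6} D(U)={1,2,3}: Z {2,3,4,5,6}->{2}; U {1,2,3}->{3} => REVISION
Constraint 4 (U + Z = Y) on D(U)={3} D(Z)={2} D(Y)={2,3,4}: U {3}->{}; Z {2}->{}; Y {2,3,4}->{} => REVISION
Total revisions = 4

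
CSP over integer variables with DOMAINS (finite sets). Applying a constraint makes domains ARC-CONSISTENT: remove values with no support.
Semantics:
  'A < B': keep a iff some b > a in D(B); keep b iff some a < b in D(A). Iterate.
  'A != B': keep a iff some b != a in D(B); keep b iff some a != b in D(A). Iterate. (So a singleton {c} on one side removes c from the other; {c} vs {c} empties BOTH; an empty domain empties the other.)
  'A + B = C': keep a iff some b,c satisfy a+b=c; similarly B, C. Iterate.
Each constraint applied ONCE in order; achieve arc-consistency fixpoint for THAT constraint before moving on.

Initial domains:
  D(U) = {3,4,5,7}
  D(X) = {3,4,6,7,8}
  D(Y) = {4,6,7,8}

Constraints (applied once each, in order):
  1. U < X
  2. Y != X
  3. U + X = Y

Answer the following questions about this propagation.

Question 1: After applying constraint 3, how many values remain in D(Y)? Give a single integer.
Answer: 2

Derivation:
Constraint 1 (U < X) on D(U)={3,4,5,7} D(X)={3,4,6,7,8}: X {3,4,6,7,8}->{4,6,7,8}
Constraint 2 (Y != X) on D(Y)={4,6,7,8} D(X)={4,6,7,8}: no change
Constraint 3 (U + X = Y) on D(U)={3,4,5,7} D(X)={4,6,7,8} D(Y)={4,6,7,8}: U {3,4,5,7}->{3,4}; X {4,6,7,8}->{4}; Y {4,6,7,8}->{7,8}
So after constraint 3: D(Y)={7,8}, size = 2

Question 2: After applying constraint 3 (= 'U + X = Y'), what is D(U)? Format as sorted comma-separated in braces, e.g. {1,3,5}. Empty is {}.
Constraint 1 (U < X) on D(U)={3,4,5,7} D(X)={3,4,6,7,8}: X {3,4,6,7,8}->{4,6,7,8}
Constraint 2 (Y != X) on D(Y)={4,6,7,8} D(X)={4,6,7,8}: no change
Constraint 3 (U + X = Y) on D(U)={3,4,5,7} D(X)={4,6,7,8} D(Y)={4,6,7,8}: U {3,4,5,7}->{3,4}; X {4,6,7,8}->{4}; Y {4,6,7,8}->{7,8}
So after constraint 3: D(U) = {3,4}

Answer: {3,4}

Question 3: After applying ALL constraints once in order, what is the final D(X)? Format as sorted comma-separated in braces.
Constraint 1 (U < X) on D(U)={3,4,5,7} D(X)={3,4,6,7,8}: X {3,4,6,7,8}->{4,6,7,8}
Constraint 2 (Y != X) on D(Y)={4,6,7,8} D(X)={4,6,7,8}: no change
Constraint 3 (U + X = Y) on D(U)={3,4,5,7} D(X)={4,6,7,8} D(Y)={4,6,7,8}: U {3,4,5,7}->{3,4}; X {4,6,7,8}->{4}; Y {4,6,7,8}->{7,8}
So after all 3 constraints: D(X) = {4}

Answer: {4}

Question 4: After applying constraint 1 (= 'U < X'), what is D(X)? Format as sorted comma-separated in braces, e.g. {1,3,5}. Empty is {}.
Constraint 1 (U < X) on D(U)={3,4,5,7} D(X)={3,4,6,7,8}: X {3,4,6,7,8}->{4,6,7,8}
So after constraint 1: D(X) = {4,6,7,8}

Answer: {4,6,7,8}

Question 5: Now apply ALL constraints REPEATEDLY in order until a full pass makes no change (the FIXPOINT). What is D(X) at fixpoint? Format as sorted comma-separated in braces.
pass 0 (initial): D(X)={3,4,6,7,8}
pass 1: U {3,4,5,7}->{3,4}; X {3,4,6,7,8}->{4}; Y {4,6,7,8}->{7,8}
pass 2: U {3,4}->{3}; Y {7,8}->{7}
pass 3: no change
Fixpoint after 3 passes: D(X) = {4}

Answer: {4}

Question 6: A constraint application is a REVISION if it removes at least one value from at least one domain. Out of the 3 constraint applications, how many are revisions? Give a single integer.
Constraint 1 (U < X) on D(U)={3,4,5,7} D(X)={3,4,6,7,8}: X {3,4,6,7,8}->{4,6,7,8} => REVISION
Constraint 2 (Y != X) on D(Y)={4,6,7,8} D(X)={4,6,7,8}: no change => not a revision
Constraint 3 (U + X = Y) on D(U)={3,4,5,7} D(X)={4,6,7,8} D(Y)={4,6,7,8}: U {3,4,5,7}->{3,4}; X {4,6,7,8}->{4}; Y {4,6,7,8}->{7,8} => REVISION
Total revisions = 2

Answer: 2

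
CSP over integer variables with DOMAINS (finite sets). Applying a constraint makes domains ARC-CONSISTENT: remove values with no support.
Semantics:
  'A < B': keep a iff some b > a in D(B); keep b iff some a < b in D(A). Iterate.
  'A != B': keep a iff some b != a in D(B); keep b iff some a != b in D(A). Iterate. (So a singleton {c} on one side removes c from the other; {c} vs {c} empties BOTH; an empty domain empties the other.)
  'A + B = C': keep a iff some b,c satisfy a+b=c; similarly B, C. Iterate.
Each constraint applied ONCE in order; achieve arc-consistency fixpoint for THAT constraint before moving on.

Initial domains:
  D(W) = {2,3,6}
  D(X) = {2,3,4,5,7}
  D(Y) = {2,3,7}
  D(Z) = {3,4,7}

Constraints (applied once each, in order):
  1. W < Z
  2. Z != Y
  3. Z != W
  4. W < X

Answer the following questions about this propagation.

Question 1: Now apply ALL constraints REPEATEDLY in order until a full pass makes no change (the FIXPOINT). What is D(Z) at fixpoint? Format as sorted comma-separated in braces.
Answer: {3,4,7}

Derivation:
pass 0 (initial): D(Z)={3,4,7}
pass 1: X {2,3,4,5,7}->{3,4,5,7}
pass 2: no change
Fixpoint after 2 passes: D(Z) = {3,4,7}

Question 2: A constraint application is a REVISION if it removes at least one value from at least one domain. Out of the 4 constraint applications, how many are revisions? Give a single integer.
Constraint 1 (W < Z) on D(W)={2,3,6} D(Z)={3,4,7}: no change => not a revision
Constraint 2 (Z != Y) on D(Z)={3,4,7} D(Y)={2,3,7}: no change => not a revision
Constraint 3 (Z != W) on D(Z)={3,4,7} D(W)={2,3,6}: no change => not a revision
Constraint 4 (W < X) on D(W)={2,3,6} D(X)={2,3,4,5,7}: X {2,3,4,5,7}->{3,4,5,7} => REVISION
Total revisions = 1

Answer: 1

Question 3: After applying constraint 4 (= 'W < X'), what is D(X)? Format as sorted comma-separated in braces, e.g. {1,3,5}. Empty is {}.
Constraint 1 (W < Z) on D(W)={2,3,6} D(Z)={3,4,7}: no change
Constraint 2 (Z != Y) on D(Z)={3,4,7} D(Y)={2,3,7}: no change
Constraint 3 (Z != W) on D(Z)={3,4,7} D(W)={2,3,6}: no change
Constraint 4 (W < X) on D(W)={2,3,6} D(X)={2,3,4,5,7}: X {2,3,4,5,7}->{3,4,5,7}
So after constraint 4: D(X) = {3,4,5,7}

Answer: {3,4,5,7}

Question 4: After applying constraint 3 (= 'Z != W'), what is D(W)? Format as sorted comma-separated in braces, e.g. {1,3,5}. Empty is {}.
Constraint 1 (W < Z) on D(W)={2,3,6} D(Z)={3,4,7}: no change
Constraint 2 (Z != Y) on D(Z)={3,4,7} D(Y)={2,3,7}: no change
Constraint 3 (Z != W) on D(Z)={3,4,7} D(W)={2,3,6}: no change
So after constraint 3: D(W) = {2,3,6}

Answer: {2,3,6}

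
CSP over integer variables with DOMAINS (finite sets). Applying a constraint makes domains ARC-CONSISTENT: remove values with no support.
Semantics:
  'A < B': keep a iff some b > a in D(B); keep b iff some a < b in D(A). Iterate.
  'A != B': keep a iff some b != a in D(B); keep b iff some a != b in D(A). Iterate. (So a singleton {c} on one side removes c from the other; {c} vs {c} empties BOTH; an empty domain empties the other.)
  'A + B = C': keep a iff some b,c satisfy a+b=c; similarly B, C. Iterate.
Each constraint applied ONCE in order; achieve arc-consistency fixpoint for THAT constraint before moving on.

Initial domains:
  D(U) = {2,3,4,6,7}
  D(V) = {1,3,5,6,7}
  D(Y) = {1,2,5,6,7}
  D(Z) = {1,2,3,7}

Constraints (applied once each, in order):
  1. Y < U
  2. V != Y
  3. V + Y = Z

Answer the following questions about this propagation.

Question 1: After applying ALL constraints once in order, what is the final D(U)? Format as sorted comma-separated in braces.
Constraint 1 (Y < U) on D(Y)={1,2,5,6,7} D(U)={2,3,4,6,7}: Y {1,2,5,6,7}->{1,2,5,6}
Constraint 2 (V != Y) on D(V)={1,3,5,6,7} D(Y)={1,2,5,6}: no change
Constraint 3 (V + Y = Z) on D(V)={1,3,5,6,7} D(Y)={1,2,5,6} D(Z)={1,2,3,7}: V {1,3,5,6,7}->{1,5,6}; Y {1,2,5,6}->{1,2,6}; Z {1,2,3,7}->{2,3,7}
So after all 3 constraints: D(U) = {2,3,4,6,7}

Answer: {2,3,4,6,7}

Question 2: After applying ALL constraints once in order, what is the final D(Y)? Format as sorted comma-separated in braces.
Constraint 1 (Y < U) on D(Y)={1,2,5,6,7} D(U)={2,3,4,6,7}: Y {1,2,5,6,7}->{1,2,5,6}
Constraint 2 (V != Y) on D(V)={1,3,5,6,7} D(Y)={1,2,5,6}: no change
Constraint 3 (V + Y = Z) on D(V)={1,3,5,6,7} D(Y)={1,2,5,6} D(Z)={1,2,3,7}: V {1,3,5,6,7}->{1,5,6}; Y {1,2,5,6}->{1,2,6}; Z {1,2,3,7}->{2,3,7}
So after all 3 constraints: D(Y) = {1,2,6}

Answer: {1,2,6}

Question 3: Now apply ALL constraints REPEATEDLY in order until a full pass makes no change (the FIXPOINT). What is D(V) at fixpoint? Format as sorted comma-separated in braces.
Answer: {1,5,6}

Derivation:
pass 0 (initial): D(V)={1,3,5,6,7}
pass 1: V {1,3,5,6,7}->{1,5,6}; Y {1,2,5,6,7}->{1,2,6}; Z {1,2,3,7}->{2,3,7}
pass 2: no change
Fixpoint after 2 passes: D(V) = {1,5,6}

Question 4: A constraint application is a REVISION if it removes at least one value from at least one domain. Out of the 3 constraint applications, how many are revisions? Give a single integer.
Answer: 2

Derivation:
Constraint 1 (Y < U) on D(Y)={1,2,5,6,7} D(U)={2,3,4,6,7}: Y {1,2,5,6,7}->{1,2,5,6} => REVISION
Constraint 2 (V != Y) on D(V)={1,3,5,6,7} D(Y)={1,2,5,6}: no change => not a revision
Constraint 3 (V + Y = Z) on D(V)={1,3,5,6,7} D(Y)={1,2,5,6} D(Z)={1,2,3,7}: V {1,3,5,6,7}->{1,5,6}; Y {1,2,5,6}->{1,2,6}; Z {1,2,3,7}->{2,3,7} => REVISION
Total revisions = 2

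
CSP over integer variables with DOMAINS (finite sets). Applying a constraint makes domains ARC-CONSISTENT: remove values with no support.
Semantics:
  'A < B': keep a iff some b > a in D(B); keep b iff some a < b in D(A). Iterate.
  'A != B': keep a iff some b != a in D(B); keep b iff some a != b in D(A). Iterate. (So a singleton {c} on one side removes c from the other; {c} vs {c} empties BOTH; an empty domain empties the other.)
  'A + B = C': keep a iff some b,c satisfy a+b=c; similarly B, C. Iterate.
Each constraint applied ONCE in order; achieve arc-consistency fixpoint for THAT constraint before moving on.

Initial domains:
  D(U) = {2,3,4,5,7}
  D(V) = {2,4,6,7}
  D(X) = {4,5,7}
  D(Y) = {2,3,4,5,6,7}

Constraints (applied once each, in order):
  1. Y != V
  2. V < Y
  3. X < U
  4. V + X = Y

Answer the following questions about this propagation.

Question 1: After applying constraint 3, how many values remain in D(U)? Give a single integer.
Constraint 1 (Y != V) on D(Y)={2,3,4,5,6,7} D(V)={2,4,6,7}: no change
Constraint 2 (V < Y) on D(V)={2,4,6,7} D(Y)={2,3,4,5,6,7}: V {2,4,6,7}->{2,4,6}; Y {2,3,4,5,6,7}->{3,4,5,6,7}
Constraint 3 (X < U) on D(X)={4,5,7} D(U)={2,3,4,5,7}: X {4,5,7}->{4,5}; U {2,3,4,5,7}->{5,7}
So after constraint 3: D(U)={5,7}, size = 2

Answer: 2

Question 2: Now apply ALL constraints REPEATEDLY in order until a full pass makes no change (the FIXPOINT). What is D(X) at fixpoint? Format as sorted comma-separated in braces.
Answer: {4,5}

Derivation:
pass 0 (initial): D(X)={4,5,7}
pass 1: U {2,3,4,5,7}->{5,7}; V {2,4,6,7}->{2}; X {4,5,7}->{4,5}; Y {2,3,4,5,6,7}->{6,7}
pass 2: no change
Fixpoint after 2 passes: D(X) = {4,5}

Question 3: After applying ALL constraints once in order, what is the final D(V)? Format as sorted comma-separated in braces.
Answer: {2}

Derivation:
Constraint 1 (Y != V) on D(Y)={2,3,4,5,6,7} D(V)={2,4,6,7}: no change
Constraint 2 (V < Y) on D(V)={2,4,6,7} D(Y)={2,3,4,5,6,7}: V {2,4,6,7}->{2,4,6}; Y {2,3,4,5,6,7}->{3,4,5,6,7}
Constraint 3 (X < U) on D(X)={4,5,7} D(U)={2,3,4,5,7}: X {4,5,7}->{4,5}; U {2,3,4,5,7}->{5,7}
Constraint 4 (V + X = Y) on D(V)={2,4,6} D(X)={4,5} D(Y)={3,4,5,6,7}: V {2,4,6}->{2}; Y {3,4,5,6,7}->{6,7}
So after all 4 constraints: D(V) = {2}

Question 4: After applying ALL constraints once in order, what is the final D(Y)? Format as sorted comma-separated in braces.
Answer: {6,7}

Derivation:
Constraint 1 (Y != V) on D(Y)={2,3,4,5,6,7} D(V)={2,4,6,7}: no change
Constraint 2 (V < Y) on D(V)={2,4,6,7} D(Y)={2,3,4,5,6,7}: V {2,4,6,7}->{2,4,6}; Y {2,3,4,5,6,7}->{3,4,5,6,7}
Constraint 3 (X < U) on D(X)={4,5,7} D(U)={2,3,4,5,7}: X {4,5,7}->{4,5}; U {2,3,4,5,7}->{5,7}
Constraint 4 (V + X = Y) on D(V)={2,4,6} D(X)={4,5} D(Y)={3,4,5,6,7}: V {2,4,6}->{2}; Y {3,4,5,6,7}->{6,7}
So after all 4 constraints: D(Y) = {6,7}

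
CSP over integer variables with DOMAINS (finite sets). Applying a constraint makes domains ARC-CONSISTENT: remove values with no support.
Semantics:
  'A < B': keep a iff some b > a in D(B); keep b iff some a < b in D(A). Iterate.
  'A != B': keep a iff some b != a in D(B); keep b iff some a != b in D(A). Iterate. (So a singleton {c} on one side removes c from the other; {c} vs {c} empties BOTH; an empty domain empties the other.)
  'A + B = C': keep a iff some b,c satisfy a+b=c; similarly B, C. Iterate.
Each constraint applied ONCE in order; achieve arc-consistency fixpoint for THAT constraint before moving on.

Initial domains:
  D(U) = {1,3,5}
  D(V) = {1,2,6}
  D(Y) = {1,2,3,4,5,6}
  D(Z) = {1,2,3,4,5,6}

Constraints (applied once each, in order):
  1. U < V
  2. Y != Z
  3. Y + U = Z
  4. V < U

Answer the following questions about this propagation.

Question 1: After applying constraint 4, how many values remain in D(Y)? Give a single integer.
Constraint 1 (U < V) on D(U)={1,3,5} D(V)={1,2,6}: V {1,2,6}->{2,6}
Constraint 2 (Y != Z) on D(Y)={1,2,3,4,5,6} D(Z)={1,2,3,4,5,6}: no change
Constraint 3 (Y + U = Z) on D(Y)={1,2,3,4,5,6} D(U)={1,3,5} D(Z)={1,2,3,4,5,6}: Y {1,2,3,4,5,6}->{1,2,3,4,5}; Z {1,2,3,4,5,6}->{2,3,4,5,6}
Constraint 4 (V < U) on D(V)={2,6} D(U)={1,3,5}: V {2,6}->{2}; U {1,3,5}->{3,5}
So after constraint 4: D(Y)={1,2,3,4,5}, size = 5

Answer: 5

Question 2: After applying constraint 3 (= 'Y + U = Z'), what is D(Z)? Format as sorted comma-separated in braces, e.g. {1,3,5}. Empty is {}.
Answer: {2,3,4,5,6}

Derivation:
Constraint 1 (U < V) on D(U)={1,3,5} D(V)={1,2,6}: V {1,2,6}->{2,6}
Constraint 2 (Y != Z) on D(Y)={1,2,3,4,5,6} D(Z)={1,2,3,4,5,6}: no change
Constraint 3 (Y + U = Z) on D(Y)={1,2,3,4,5,6} D(U)={1,3,5} D(Z)={1,2,3,4,5,6}: Y {1,2,3,4,5,6}->{1,2,3,4,5}; Z {1,2,3,4,5,6}->{2,3,4,5,6}
So after constraint 3: D(Z) = {2,3,4,5,6}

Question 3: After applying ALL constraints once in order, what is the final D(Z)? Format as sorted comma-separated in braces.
Constraint 1 (U < V) on D(U)={1,3,5} D(V)={1,2,6}: V {1,2,6}->{2,6}
Constraint 2 (Y != Z) on D(Y)={1,2,3,4,5,6} D(Z)={1,2,3,4,5,6}: no change
Constraint 3 (Y + U = Z) on D(Y)={1,2,3,4,5,6} D(U)={1,3,5} D(Z)={1,2,3,4,5,6}: Y {1,2,3,4,5,6}->{1,2,3,4,5}; Z {1,2,3,4,5,6}->{2,3,4,5,6}
Constraint 4 (V < U) on D(V)={2,6} D(U)={1,3,5}: V {2,6}->{2}; U {1,3,5}->{3,5}
So after all 4 constraints: D(Z) = {2,3,4,5,6}

Answer: {2,3,4,5,6}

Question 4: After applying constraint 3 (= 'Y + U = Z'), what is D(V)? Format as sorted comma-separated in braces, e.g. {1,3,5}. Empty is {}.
Answer: {2,6}

Derivation:
Constraint 1 (U < V) on D(U)={1,3,5} D(V)={1,2,6}: V {1,2,6}->{2,6}
Constraint 2 (Y != Z) on D(Y)={1,2,3,4,5,6} D(Z)={1,2,3,4,5,6}: no change
Constraint 3 (Y + U = Z) on D(Y)={1,2,3,4,5,6} D(U)={1,3,5} D(Z)={1,2,3,4,5,6}: Y {1,2,3,4,5,6}->{1,2,3,4,5}; Z {1,2,3,4,5,6}->{2,3,4,5,6}
So after constraint 3: D(V) = {2,6}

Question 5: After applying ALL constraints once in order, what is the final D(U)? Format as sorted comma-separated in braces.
Constraint 1 (U < V) on D(U)={1,3,5} D(V)={1,2,6}: V {1,2,6}->{2,6}
Constraint 2 (Y != Z) on D(Y)={1,2,3,4,5,6} D(Z)={1,2,3,4,5,6}: no change
Constraint 3 (Y + U = Z) on D(Y)={1,2,3,4,5,6} D(U)={1,3,5} D(Z)={1,2,3,4,5,6}: Y {1,2,3,4,5,6}->{1,2,3,4,5}; Z {1,2,3,4,5,6}->{2,3,4,5,6}
Constraint 4 (V < U) on D(V)={2,6} D(U)={1,3,5}: V {2,6}->{2}; U {1,3,5}->{3,5}
So after all 4 constraints: D(U) = {3,5}

Answer: {3,5}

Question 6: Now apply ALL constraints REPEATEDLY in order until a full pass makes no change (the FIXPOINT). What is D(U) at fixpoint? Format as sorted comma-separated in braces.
Answer: {}

Derivation:
pass 0 (initial): D(U)={1,3,5}
pass 1: U {1,3,5}->{3,5}; V {1,2,6}->{2}; Y {1,2,3,4,5,6}->{1,2,3,4,5}; Z {1,2,3,4,5,6}->{2,3,4,5,6}
pass 2: U {3,5}->{}; V {2}->{}; Y {1,2,3,4,5}->{}; Z {2,3,4,5,6}->{}
pass 3: no change
Fixpoint after 3 passes: D(U) = {}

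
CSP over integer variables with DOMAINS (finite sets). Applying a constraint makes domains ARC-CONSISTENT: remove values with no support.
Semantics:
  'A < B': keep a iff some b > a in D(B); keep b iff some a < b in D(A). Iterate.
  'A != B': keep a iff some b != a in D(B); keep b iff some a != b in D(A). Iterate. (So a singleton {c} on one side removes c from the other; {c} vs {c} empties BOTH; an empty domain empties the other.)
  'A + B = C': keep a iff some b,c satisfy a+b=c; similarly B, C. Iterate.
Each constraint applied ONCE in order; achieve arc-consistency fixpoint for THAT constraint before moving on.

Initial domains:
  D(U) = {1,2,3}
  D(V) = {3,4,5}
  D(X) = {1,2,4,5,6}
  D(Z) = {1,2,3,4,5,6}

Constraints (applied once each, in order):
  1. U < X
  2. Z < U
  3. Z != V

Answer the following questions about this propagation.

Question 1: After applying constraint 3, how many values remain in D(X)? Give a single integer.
Answer: 4

Derivation:
Constraint 1 (U < X) on D(U)={1,2,3} D(X)={1,2,4,5,6}: X {1,2,4,5,6}->{2,4,5,6}
Constraint 2 (Z < U) on D(Z)={1,2,3,4,5,6} D(U)={1,2,3}: Z {1,2,3,4,5,6}->{1,2}; U {1,2,3}->{2,3}
Constraint 3 (Z != V) on D(Z)={1,2} D(V)={3,4,5}: no change
So after constraint 3: D(X)={2,4,5,6}, size = 4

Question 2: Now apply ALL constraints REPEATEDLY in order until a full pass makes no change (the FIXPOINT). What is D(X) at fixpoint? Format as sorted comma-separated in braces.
pass 0 (initial): D(X)={1,2,4,5,6}
pass 1: U {1,2,3}->{2,3}; X {1,2,4,5,6}->{2,4,5,6}; Z {1,2,3,4,5,6}->{1,2}
pass 2: X {2,4,5,6}->{4,5,6}
pass 3: no change
Fixpoint after 3 passes: D(X) = {4,5,6}

Answer: {4,5,6}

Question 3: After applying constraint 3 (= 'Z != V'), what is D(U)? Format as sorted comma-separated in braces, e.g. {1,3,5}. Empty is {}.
Constraint 1 (U < X) on D(U)={1,2,3} D(X)={1,2,4,5,6}: X {1,2,4,5,6}->{2,4,5,6}
Constraint 2 (Z < U) on D(Z)={1,2,3,4,5,6} D(U)={1,2,3}: Z {1,2,3,4,5,6}->{1,2}; U {1,2,3}->{2,3}
Constraint 3 (Z != V) on D(Z)={1,2} D(V)={3,4,5}: no change
So after constraint 3: D(U) = {2,3}

Answer: {2,3}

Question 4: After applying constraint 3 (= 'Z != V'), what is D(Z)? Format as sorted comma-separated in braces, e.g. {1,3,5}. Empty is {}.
Constraint 1 (U < X) on D(U)={1,2,3} D(X)={1,2,4,5,6}: X {1,2,4,5,6}->{2,4,5,6}
Constraint 2 (Z < U) on D(Z)={1,2,3,4,5,6} D(U)={1,2,3}: Z {1,2,3,4,5,6}->{1,2}; U {1,2,3}->{2,3}
Constraint 3 (Z != V) on D(Z)={1,2} D(V)={3,4,5}: no change
So after constraint 3: D(Z) = {1,2}

Answer: {1,2}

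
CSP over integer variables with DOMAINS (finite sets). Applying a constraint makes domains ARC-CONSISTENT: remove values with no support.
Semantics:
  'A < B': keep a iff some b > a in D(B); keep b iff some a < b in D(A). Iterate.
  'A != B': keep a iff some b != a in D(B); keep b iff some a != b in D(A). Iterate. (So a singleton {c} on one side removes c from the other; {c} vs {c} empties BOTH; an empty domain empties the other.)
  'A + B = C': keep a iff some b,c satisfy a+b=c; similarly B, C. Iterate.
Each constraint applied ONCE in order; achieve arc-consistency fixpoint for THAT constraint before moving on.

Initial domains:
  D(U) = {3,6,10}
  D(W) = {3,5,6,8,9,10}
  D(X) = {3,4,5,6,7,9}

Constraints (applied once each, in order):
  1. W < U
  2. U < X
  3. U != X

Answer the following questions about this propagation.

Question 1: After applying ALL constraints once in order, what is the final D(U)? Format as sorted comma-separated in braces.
Answer: {6}

Derivation:
Constraint 1 (W < U) on D(W)={3,5,6,8,9,10} D(U)={3,6,10}: W {3,5,6,8,9,10}->{3,5,6,8,9}; U {3,6,10}->{6,10}
Constraint 2 (U < X) on D(U)={6,10} D(X)={3,4,5,6,7,9}: U {6,10}->{6}; X {3,4,5,6,7,9}->{7,9}
Constraint 3 (U != X) on D(U)={6} D(X)={7,9}: no change
So after all 3 constraints: D(U) = {6}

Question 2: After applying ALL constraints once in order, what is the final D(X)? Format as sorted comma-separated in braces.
Answer: {7,9}

Derivation:
Constraint 1 (W < U) on D(W)={3,5,6,8,9,10} D(U)={3,6,10}: W {3,5,6,8,9,10}->{3,5,6,8,9}; U {3,6,10}->{6,10}
Constraint 2 (U < X) on D(U)={6,10} D(X)={3,4,5,6,7,9}: U {6,10}->{6}; X {3,4,5,6,7,9}->{7,9}
Constraint 3 (U != X) on D(U)={6} D(X)={7,9}: no change
So after all 3 constraints: D(X) = {7,9}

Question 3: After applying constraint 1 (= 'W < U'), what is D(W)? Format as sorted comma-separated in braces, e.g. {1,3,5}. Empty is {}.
Constraint 1 (W < U) on D(W)={3,5,6,8,9,10} D(U)={3,6,10}: W {3,5,6,8,9,10}->{3,5,6,8,9}; U {3,6,10}->{6,10}
So after constraint 1: D(W) = {3,5,6,8,9}

Answer: {3,5,6,8,9}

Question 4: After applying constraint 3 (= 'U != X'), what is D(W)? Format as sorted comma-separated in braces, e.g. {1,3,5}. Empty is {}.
Constraint 1 (W < U) on D(W)={3,5,6,8,9,10} D(U)={3,6,10}: W {3,5,6,8,9,10}->{3,5,6,8,9}; U {3,6,10}->{6,10}
Constraint 2 (U < X) on D(U)={6,10} D(X)={3,4,5,6,7,9}: U {6,10}->{6}; X {3,4,5,6,7,9}->{7,9}
Constraint 3 (U != X) on D(U)={6} D(X)={7,9}: no change
So after constraint 3: D(W) = {3,5,6,8,9}

Answer: {3,5,6,8,9}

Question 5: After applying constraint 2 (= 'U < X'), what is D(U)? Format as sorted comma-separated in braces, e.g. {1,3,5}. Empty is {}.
Answer: {6}

Derivation:
Constraint 1 (W < U) on D(W)={3,5,6,8,9,10} D(U)={3,6,10}: W {3,5,6,8,9,10}->{3,5,6,8,9}; U {3,6,10}->{6,10}
Constraint 2 (U < X) on D(U)={6,10} D(X)={3,4,5,6,7,9}: U {6,10}->{6}; X {3,4,5,6,7,9}->{7,9}
So after constraint 2: D(U) = {6}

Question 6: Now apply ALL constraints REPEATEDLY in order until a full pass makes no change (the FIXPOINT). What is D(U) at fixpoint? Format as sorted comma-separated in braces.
pass 0 (initial): D(U)={3,6,10}
pass 1: U {3,6,10}->{6}; W {3,5,6,8,9,10}->{3,5,6,8,9}; X {3,4,5,6,7,9}->{7,9}
pass 2: W {3,5,6,8,9}->{3,5}
pass 3: no change
Fixpoint after 3 passes: D(U) = {6}

Answer: {6}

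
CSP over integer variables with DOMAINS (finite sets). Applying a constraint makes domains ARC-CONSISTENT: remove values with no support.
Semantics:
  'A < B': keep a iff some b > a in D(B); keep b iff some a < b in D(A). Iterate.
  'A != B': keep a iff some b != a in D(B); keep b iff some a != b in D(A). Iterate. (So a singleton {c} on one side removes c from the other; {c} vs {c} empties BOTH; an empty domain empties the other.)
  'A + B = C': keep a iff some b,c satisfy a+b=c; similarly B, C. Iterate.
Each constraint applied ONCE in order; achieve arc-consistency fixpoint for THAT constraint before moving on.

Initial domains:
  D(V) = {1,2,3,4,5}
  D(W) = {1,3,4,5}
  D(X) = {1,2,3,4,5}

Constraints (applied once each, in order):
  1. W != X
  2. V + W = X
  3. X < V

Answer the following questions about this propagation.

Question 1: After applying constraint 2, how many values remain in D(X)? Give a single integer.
Constraint 1 (W != X) on D(W)={1,3,4,5} D(X)={1,2,3,4,5}: no change
Constraint 2 (V + W = X) on D(V)={1,2,3,4,5} D(W)={1,3,4,5} D(X)={1,2,3,4,5}: V {1,2,3,4,5}->{1,2,3,4}; W {1,3,4,5}->{1,3,4}; X {1,2,3,4,5}->{2,3,4,5}
So after constraint 2: D(X)={2,3,4,5}, size = 4

Answer: 4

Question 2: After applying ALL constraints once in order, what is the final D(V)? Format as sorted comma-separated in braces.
Constraint 1 (W != X) on D(W)={1,3,4,5} D(X)={1,2,3,4,5}: no change
Constraint 2 (V + W = X) on D(V)={1,2,3,4,5} D(W)={1,3,4,5} D(X)={1,2,3,4,5}: V {1,2,3,4,5}->{1,2,3,4}; W {1,3,4,5}->{1,3,4}; X {1,2,3,4,5}->{2,3,4,5}
Constraint 3 (X < V) on D(X)={2,3,4,5} D(V)={1,2,3,4}: X {2,3,4,5}->{2,3}; V {1,2,3,4}->{3,4}
So after all 3 constraints: D(V) = {3,4}

Answer: {3,4}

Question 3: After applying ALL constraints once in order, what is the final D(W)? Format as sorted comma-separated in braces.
Constraint 1 (W != X) on D(W)={1,3,4,5} D(X)={1,2,3,4,5}: no change
Constraint 2 (V + W = X) on D(V)={1,2,3,4,5} D(W)={1,3,4,5} D(X)={1,2,3,4,5}: V {1,2,3,4,5}->{1,2,3,4}; W {1,3,4,5}->{1,3,4}; X {1,2,3,4,5}->{2,3,4,5}
Constraint 3 (X < V) on D(X)={2,3,4,5} D(V)={1,2,3,4}: X {2,3,4,5}->{2,3}; V {1,2,3,4}->{3,4}
So after all 3 constraints: D(W) = {1,3,4}

Answer: {1,3,4}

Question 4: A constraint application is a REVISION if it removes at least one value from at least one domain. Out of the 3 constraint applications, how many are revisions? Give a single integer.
Answer: 2

Derivation:
Constraint 1 (W != X) on D(W)={1,3,4,5} D(X)={1,2,3,4,5}: no change => not a revision
Constraint 2 (V + W = X) on D(V)={1,2,3,4,5} D(W)={1,3,4,5} D(X)={1,2,3,4,5}: V {1,2,3,4,5}->{1,2,3,4}; W {1,3,4,5}->{1,3,4}; X {1,2,3,4,5}->{2,3,4,5} => REVISION
Constraint 3 (X < V) on D(X)={2,3,4,5} D(V)={1,2,3,4}: X {2,3,4,5}->{2,3}; V {1,2,3,4}->{3,4} => REVISION
Total revisions = 2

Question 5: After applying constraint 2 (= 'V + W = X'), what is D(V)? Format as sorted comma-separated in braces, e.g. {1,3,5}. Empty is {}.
Answer: {1,2,3,4}

Derivation:
Constraint 1 (W != X) on D(W)={1,3,4,5} D(X)={1,2,3,4,5}: no change
Constraint 2 (V + W = X) on D(V)={1,2,3,4,5} D(W)={1,3,4,5} D(X)={1,2,3,4,5}: V {1,2,3,4,5}->{1,2,3,4}; W {1,3,4,5}->{1,3,4}; X {1,2,3,4,5}->{2,3,4,5}
So after constraint 2: D(V) = {1,2,3,4}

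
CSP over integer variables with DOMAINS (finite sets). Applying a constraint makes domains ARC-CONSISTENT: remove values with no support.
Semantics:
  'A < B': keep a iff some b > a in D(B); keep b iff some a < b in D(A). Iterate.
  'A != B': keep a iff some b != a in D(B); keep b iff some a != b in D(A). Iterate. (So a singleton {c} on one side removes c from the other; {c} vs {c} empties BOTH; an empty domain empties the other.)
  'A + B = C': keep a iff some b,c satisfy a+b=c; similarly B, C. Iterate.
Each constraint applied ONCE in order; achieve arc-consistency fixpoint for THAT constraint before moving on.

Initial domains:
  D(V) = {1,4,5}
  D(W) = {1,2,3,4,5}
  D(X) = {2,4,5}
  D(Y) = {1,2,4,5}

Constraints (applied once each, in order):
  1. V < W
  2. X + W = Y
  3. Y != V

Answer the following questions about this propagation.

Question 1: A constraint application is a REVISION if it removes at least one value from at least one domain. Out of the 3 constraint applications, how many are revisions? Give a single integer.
Answer: 2

Derivation:
Constraint 1 (V < W) on D(V)={1,4,5} D(W)={1,2,3,4,5}: V {1,4,5}->{1,4}; W {1,2,3,4,5}->{2,3,4,5} => REVISION
Constraint 2 (X + W = Y) on D(X)={2,4,5} D(W)={2,3,4,5} D(Y)={1,2,4,5}: X {2,4,5}->{2}; W {2,3,4,5}->{2,3}; Y {1,2,4,5}->{4,5} => REVISION
Constraint 3 (Y != V) on D(Y)={4,5} D(V)={1,4}: no change => not a revision
Total revisions = 2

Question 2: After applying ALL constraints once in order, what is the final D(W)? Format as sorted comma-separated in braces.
Constraint 1 (V < W) on D(V)={1,4,5} D(W)={1,2,3,4,5}: V {1,4,5}->{1,4}; W {1,2,3,4,5}->{2,3,4,5}
Constraint 2 (X + W = Y) on D(X)={2,4,5} D(W)={2,3,4,5} D(Y)={1,2,4,5}: X {2,4,5}->{2}; W {2,3,4,5}->{2,3}; Y {1,2,4,5}->{4,5}
Constraint 3 (Y != V) on D(Y)={4,5} D(V)={1,4}: no change
So after all 3 constraints: D(W) = {2,3}

Answer: {2,3}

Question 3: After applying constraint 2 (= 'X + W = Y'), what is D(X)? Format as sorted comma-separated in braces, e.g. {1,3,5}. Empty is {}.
Answer: {2}

Derivation:
Constraint 1 (V < W) on D(V)={1,4,5} D(W)={1,2,3,4,5}: V {1,4,5}->{1,4}; W {1,2,3,4,5}->{2,3,4,5}
Constraint 2 (X + W = Y) on D(X)={2,4,5} D(W)={2,3,4,5} D(Y)={1,2,4,5}: X {2,4,5}->{2}; W {2,3,4,5}->{2,3}; Y {1,2,4,5}->{4,5}
So after constraint 2: D(X) = {2}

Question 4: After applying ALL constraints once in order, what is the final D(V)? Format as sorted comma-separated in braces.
Constraint 1 (V < W) on D(V)={1,4,5} D(W)={1,2,3,4,5}: V {1,4,5}->{1,4}; W {1,2,3,4,5}->{2,3,4,5}
Constraint 2 (X + W = Y) on D(X)={2,4,5} D(W)={2,3,4,5} D(Y)={1,2,4,5}: X {2,4,5}->{2}; W {2,3,4,5}->{2,3}; Y {1,2,4,5}->{4,5}
Constraint 3 (Y != V) on D(Y)={4,5} D(V)={1,4}: no change
So after all 3 constraints: D(V) = {1,4}

Answer: {1,4}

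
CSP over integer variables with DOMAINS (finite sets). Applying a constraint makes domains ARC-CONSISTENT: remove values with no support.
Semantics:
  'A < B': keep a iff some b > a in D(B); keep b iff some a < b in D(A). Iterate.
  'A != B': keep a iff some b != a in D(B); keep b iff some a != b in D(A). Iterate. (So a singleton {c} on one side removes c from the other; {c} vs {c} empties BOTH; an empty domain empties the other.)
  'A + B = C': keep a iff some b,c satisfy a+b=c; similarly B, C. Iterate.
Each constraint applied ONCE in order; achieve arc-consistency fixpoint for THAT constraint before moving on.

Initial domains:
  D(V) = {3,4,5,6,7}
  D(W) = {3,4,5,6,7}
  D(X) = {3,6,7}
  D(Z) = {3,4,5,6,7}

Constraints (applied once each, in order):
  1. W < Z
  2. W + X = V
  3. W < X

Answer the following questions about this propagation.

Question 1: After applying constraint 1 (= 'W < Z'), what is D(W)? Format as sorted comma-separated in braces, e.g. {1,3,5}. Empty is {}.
Constraint 1 (W < Z) on D(W)={3,4,5,6,7} D(Z)={3,4,5,6,7}: W {3,4,5,6,7}->{3,4,5,6}; Z {3,4,5,6,7}->{4,5,6,7}
So after constraint 1: D(W) = {3,4,5,6}

Answer: {3,4,5,6}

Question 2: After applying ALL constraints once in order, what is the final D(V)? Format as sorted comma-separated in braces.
Answer: {6,7}

Derivation:
Constraint 1 (W < Z) on D(W)={3,4,5,6,7} D(Z)={3,4,5,6,7}: W {3,4,5,6,7}->{3,4,5,6}; Z {3,4,5,6,7}->{4,5,6,7}
Constraint 2 (W + X = V) on D(W)={3,4,5,6} D(X)={3,6,7} D(V)={3,4,5,6,7}: W {3,4,5,6}->{3,4}; X {3,6,7}->{3}; V {3,4,5,6,7}->{6,7}
Constraint 3 (W < X) on D(W)={3,4} D(X)={3}: W {3,4}->{}; X {3}->{}
So after all 3 constraints: D(V) = {6,7}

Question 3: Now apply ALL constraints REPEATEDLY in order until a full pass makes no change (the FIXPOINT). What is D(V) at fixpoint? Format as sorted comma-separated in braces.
Answer: {}

Derivation:
pass 0 (initial): D(V)={3,4,5,6,7}
pass 1: V {3,4,5,6,7}->{6,7}; W {3,4,5,6,7}->{}; X {3,6,7}->{}; Z {3,4,5,6,7}->{4,5,6,7}
pass 2: V {6,7}->{}; Z {4,5,6,7}->{}
pass 3: no change
Fixpoint after 3 passes: D(V) = {}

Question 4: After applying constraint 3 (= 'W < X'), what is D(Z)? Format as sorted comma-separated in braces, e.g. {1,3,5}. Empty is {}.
Constraint 1 (W < Z) on D(W)={3,4,5,6,7} D(Z)={3,4,5,6,7}: W {3,4,5,6,7}->{3,4,5,6}; Z {3,4,5,6,7}->{4,5,6,7}
Constraint 2 (W + X = V) on D(W)={3,4,5,6} D(X)={3,6,7} D(V)={3,4,5,6,7}: W {3,4,5,6}->{3,4}; X {3,6,7}->{3}; V {3,4,5,6,7}->{6,7}
Constraint 3 (W < X) on D(W)={3,4} D(X)={3}: W {3,4}->{}; X {3}->{}
So after constraint 3: D(Z) = {4,5,6,7}

Answer: {4,5,6,7}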